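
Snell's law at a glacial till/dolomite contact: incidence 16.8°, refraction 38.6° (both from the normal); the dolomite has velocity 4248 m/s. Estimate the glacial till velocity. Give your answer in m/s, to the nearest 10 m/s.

sin 16.8° = 0.2890; sin 38.6° = 0.6239.
V₁ = V₂·(sin θ₁/sin θ₂) = 4248·(0.2890/0.6239) = 1968.02 m/s.

1970 m/s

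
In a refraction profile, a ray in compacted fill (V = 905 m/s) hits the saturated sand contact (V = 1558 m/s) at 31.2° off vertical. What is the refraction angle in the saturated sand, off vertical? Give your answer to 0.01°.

sin θ₁/V₁ = sin θ₂/V₂ ⇒ sin θ₂ = 1558·sin 31.2°/905 = 1558·0.5180/905 = 0.8918.
θ₂ = sin⁻¹(0.8918) = 63.10° (from vertical).

63.10°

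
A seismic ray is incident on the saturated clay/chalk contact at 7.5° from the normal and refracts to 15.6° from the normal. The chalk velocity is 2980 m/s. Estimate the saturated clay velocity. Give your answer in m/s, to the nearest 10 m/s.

1450 m/s

Snell's law: sin 7.5°/V₁ = sin 15.6°/V₂.
V₁ = V₂·sin 7.5°/sin 15.6° = 2980 × 0.4854 = 1446.41 m/s.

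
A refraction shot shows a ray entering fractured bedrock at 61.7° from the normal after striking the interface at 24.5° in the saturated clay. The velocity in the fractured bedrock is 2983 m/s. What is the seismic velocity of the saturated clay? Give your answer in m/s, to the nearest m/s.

1405 m/s

Snell's law: sin 24.5°/V₁ = sin 61.7°/V₂.
V₁ = V₂·sin 24.5°/sin 61.7° = 2983 × 0.4710 = 1404.95 m/s.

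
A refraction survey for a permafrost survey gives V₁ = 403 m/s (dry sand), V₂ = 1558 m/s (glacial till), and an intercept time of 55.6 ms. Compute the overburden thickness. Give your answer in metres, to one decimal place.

11.6 m

h = tᵢ·V₁·V₂ / (2·√(V₂²−V₁²)).
√(V₂²−V₁²) = √(1558² − 403²) = 1505.0 m/s.
h = 0.0556 s × 403 × 1558 / (2 × 1505.0) = 11.60 m.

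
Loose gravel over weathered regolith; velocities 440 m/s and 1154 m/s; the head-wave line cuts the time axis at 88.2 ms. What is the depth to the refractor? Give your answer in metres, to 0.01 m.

20.99 m

θ_c = arcsin(440/1154) = 22.41°; cos θ_c = 0.9245.
tᵢ = 2h cos θ_c/V₁ ⇒ h = tᵢ·V₁/(2 cos θ_c) = 0.0882·440/(2·0.9245) = 20.99 m.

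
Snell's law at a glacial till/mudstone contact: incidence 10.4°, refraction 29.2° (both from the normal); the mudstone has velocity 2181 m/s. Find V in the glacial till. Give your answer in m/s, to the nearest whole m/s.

807 m/s

sin 10.4° = 0.1805; sin 29.2° = 0.4879.
V₁ = V₂·(sin θ₁/sin θ₂) = 2181·(0.1805/0.4879) = 807.02 m/s.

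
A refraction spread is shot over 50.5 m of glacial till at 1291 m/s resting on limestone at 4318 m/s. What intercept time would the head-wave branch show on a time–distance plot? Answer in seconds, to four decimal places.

0.0747 s

θ_c = arcsin(V₁/V₂) = arcsin(1291/4318) = 17.40°; cos θ_c = 0.9543.
tᵢ = 2h·cos θ_c / V₁ = 2·50.5·0.9543 / 1291 = 0.07466 s.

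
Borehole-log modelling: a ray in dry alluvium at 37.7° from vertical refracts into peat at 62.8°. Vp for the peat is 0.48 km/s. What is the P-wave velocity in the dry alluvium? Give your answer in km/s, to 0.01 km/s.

sin 37.7° = 0.6115; sin 62.8° = 0.8894.
V₁ = V₂·(sin θ₁/sin θ₂) = 0.48·(0.6115/0.8894) = 0.33 km/s.

0.33 km/s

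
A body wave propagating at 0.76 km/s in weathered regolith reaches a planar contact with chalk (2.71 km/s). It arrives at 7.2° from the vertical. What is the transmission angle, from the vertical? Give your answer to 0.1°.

Snell's law: sin θ₂ = (V₂/V₁)·sin θ₁ = (2.71/0.76)·sin 7.2° = 0.4469.
θ₂ = arcsin 0.4469 = 26.55° from the normal.

26.5°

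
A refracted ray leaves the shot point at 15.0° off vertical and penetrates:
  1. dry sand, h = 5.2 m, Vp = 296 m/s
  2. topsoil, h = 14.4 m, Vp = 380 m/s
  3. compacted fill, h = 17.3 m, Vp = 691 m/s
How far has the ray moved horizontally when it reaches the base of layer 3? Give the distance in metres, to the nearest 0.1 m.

19.6 m

Apply Snell's law at each interface; in layer i the horizontal offset is hᵢ·tan θᵢ.
Layer 1: θ = 15.00°; offset = 5.2·tan 15.00° = 1.393 m.
Layer 2: sin θ = 380·sin 15.0°/296 = 0.3323, θ = 19.41°; offset = 14.4·tan 19.41° = 5.073 m.
Layer 3: sin θ = 691·sin 15.0°/296 = 0.6042, θ = 37.17°; offset = 17.3·tan 37.17° = 13.118 m.
Σ offsets = 19.584 m.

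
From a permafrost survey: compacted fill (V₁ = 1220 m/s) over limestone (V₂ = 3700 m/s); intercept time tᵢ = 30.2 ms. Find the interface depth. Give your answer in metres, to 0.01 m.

19.51 m

h = tᵢ·V₁·V₂ / (2·√(V₂²−V₁²)).
√(V₂²−V₁²) = √(3700² − 1220²) = 3493.1 m/s.
h = 0.0302 s × 1220 × 3700 / (2 × 3493.1) = 19.51 m.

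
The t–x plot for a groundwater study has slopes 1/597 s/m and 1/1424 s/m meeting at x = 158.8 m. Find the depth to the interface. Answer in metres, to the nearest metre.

h = (x_cross/2)·√((V₂−V₁)/(V₂+V₁)).
(V₂−V₁)/(V₂+V₁) = (1424−597)/(1424+597) = 0.4092; √ = 0.6397.
h = (158.8/2)·0.6397 = 50.79 m.

51 m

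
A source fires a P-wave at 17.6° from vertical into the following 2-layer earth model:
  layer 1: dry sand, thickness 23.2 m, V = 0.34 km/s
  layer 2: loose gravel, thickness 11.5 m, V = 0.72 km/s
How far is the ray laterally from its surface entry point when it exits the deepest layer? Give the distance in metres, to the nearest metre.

17 m

p = sin θ₁/V₁ = sin 17.6°/0.34 = 8.8932e-01 s/km is conserved through the stack.
Layer 1: θ = 17.60°; offset = 23.2·tan 17.60° = 7.359 m.
Layer 2: sin θ = p·0.72 = 0.6403 → θ = 39.82°; offset = 11.5·tan 39.82° = 9.587 m.
Summing the layer offsets gives 16.946 m.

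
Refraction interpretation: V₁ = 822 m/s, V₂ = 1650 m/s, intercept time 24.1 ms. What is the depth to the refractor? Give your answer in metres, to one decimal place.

11.4 m

θ_c = arcsin(822/1650) = 29.88°; cos θ_c = 0.8671.
tᵢ = 2h cos θ_c/V₁ ⇒ h = tᵢ·V₁/(2 cos θ_c) = 0.0241·822/(2·0.8671) = 11.42 m.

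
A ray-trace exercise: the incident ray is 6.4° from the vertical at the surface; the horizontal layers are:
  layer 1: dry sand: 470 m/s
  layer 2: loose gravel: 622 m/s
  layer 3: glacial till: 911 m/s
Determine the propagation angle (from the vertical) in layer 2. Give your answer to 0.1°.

Snell's law across each interface conserves sin θ / V, so sin θ_2 = V_2·sin θ₁/V₁.
sin θ_2 = 622 × sin 6.4° / 470 = 0.1475.
θ_2 = arcsin 0.1475 = 8.48°.

8.5°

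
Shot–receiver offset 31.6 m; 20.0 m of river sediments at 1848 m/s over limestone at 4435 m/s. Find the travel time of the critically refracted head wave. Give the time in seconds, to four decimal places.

θ_c = arcsin(V₁/V₂) = arcsin(1848/4435) = 24.63°, cos θ_c = 0.9091.
Intercept time tᵢ = 2h cos θ_c / V₁ = 2·20.0·0.9091/1848 = 0.01968 s.
t = x/V₂ + tᵢ = 31.6/4435 + 0.01968 = 0.02680 s.

0.0268 s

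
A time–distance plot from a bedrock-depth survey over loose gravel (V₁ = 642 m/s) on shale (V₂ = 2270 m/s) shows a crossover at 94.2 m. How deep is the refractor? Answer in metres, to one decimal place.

35.2 m

h = (x_cross/2)·√((V₂−V₁)/(V₂+V₁)).
(V₂−V₁)/(V₂+V₁) = (2270−642)/(2270+642) = 0.5591; √ = 0.7477.
h = (94.2/2)·0.7477 = 35.22 m.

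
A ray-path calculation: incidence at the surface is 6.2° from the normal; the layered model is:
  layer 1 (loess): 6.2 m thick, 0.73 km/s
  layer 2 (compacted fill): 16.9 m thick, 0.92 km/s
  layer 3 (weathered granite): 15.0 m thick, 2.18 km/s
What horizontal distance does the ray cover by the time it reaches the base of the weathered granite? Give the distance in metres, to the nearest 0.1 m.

Apply Snell's law at each interface; in layer i the horizontal offset is hᵢ·tan θᵢ.
Layer 1: θ = 6.20°; offset = 6.2·tan 6.20° = 0.674 m.
Layer 2: sin θ = 0.92·sin 6.2°/0.73 = 0.1361, θ = 7.82°; offset = 16.9·tan 7.82° = 2.322 m.
Layer 3: sin θ = 2.18·sin 6.2°/0.73 = 0.3225, θ = 18.82°; offset = 15.0·tan 18.82° = 5.111 m.
Total horizontal offset = 8.106 m.

8.1 m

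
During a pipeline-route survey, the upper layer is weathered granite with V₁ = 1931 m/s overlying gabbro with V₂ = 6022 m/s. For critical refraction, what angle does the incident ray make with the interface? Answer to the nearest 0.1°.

71.3°

Critical incidence: sin θ_c = V₁/V₂ = 1931/6022 = 0.3207.
θ_c = arcsin 0.3207 = 18.70°.
Measured from the interface: 90° − 18.70° = 71.30°.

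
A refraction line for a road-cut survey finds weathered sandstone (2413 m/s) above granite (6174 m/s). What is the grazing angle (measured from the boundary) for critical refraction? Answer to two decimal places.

At critical incidence the refracted ray runs along the interface (θ₂ = 90°), so sin θ_c = V₁/V₂.
θ_c = arcsin(2413/6174) = arcsin 0.3908 = 23.01°.
Measured from the interface: 90° − 23.01° = 66.99°.

66.99°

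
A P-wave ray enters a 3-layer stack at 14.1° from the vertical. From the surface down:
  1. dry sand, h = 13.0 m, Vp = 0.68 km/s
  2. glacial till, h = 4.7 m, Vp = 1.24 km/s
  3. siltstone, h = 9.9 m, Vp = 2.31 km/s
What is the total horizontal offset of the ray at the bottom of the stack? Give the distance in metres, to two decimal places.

Ray parameter p = sin 14.1° / 0.68 km/s = 3.5826e-01 s/km.
Layer 1: θ = 14.10°; offset = 13.0·tan 14.10° = 3.2654 m.
Layer 2: sin θ = p·1.24 = 0.4442 → θ = 26.37°; offset = 4.7·tan 26.37° = 2.3305 m.
Layer 3: sin θ = p·2.31 = 0.8276 → θ = 55.85°; offset = 9.9·tan 55.85° = 14.5950 m.
Total horizontal offset = 20.1909 m.

20.19 m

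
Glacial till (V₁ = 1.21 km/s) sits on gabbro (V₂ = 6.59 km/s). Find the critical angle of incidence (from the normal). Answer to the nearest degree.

11°

At critical incidence the refracted ray runs along the interface (θ₂ = 90°), so sin θ_c = V₁/V₂.
θ_c = arcsin(1.21/6.59) = arcsin 0.1836 = 10.58°.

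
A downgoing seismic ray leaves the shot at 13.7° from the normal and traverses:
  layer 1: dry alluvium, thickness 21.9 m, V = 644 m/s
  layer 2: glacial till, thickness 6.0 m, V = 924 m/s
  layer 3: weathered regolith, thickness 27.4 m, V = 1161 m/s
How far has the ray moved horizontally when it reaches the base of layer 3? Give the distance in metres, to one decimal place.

20.4 m

Apply Snell's law at each interface; in layer i the horizontal offset is hᵢ·tan θᵢ.
Layer 1: θ = 13.70°; offset = 21.9·tan 13.70° = 5.339 m.
Layer 2: sin θ = 924·sin 13.7°/644 = 0.3398, θ = 19.87°; offset = 6.0·tan 19.87° = 2.168 m.
Layer 3: sin θ = 1161·sin 13.7°/644 = 0.4270, θ = 25.28°; offset = 27.4·tan 25.28° = 12.938 m.
Σ offsets = 20.444 m.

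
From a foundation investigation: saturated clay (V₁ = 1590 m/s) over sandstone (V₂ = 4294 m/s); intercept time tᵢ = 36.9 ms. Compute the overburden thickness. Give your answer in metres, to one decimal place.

31.6 m

h = tᵢ·V₁·V₂ / (2·√(V₂²−V₁²)).
√(V₂²−V₁²) = √(4294² − 1590²) = 3988.8 m/s.
h = 0.0369 s × 1590 × 4294 / (2 × 3988.8) = 31.58 m.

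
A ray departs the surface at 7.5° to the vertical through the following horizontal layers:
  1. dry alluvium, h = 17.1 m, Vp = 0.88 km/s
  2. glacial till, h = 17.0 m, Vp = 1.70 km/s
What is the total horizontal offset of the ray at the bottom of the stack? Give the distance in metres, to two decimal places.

6.68 m

Ray parameter p = sin 7.5° / 0.88 km/s = 1.4833e-01 s/km.
Layer 1: θ = 7.50°; offset = 17.1·tan 7.50° = 2.2513 m.
Layer 2: sin θ = p·1.70 = 0.2522 → θ = 14.60°; offset = 17.0·tan 14.60° = 4.4297 m.
Total horizontal offset = 6.6810 m.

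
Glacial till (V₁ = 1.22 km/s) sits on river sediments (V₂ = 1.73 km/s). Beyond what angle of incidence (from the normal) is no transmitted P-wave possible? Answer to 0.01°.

44.85°

Critical incidence: sin θ_c = V₁/V₂ = 1.22/1.73 = 0.7052.
θ_c = arcsin 0.7052 = 44.85°.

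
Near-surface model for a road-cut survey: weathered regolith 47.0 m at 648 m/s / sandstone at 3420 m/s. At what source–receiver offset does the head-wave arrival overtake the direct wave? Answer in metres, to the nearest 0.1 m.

θ_c = arcsin(648/3420) = 10.92°, so cos θ_c = 0.9819 and tᵢ = 2h cos θ_c/V₁ = 0.1424 s.
At crossover x/V₁ = x/V₂ + tᵢ ⇒ x = tᵢ/(1/V₁ − 1/V₂) = 0.14243/(1.5432e-03 − 2.9240e-04) = 113.87 m.

113.9 m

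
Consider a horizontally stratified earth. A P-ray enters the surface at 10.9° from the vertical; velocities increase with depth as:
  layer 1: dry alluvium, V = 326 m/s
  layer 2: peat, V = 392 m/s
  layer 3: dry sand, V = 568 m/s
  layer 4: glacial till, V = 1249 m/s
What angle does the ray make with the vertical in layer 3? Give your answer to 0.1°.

Snell's law across each interface conserves sin θ / V, so sin θ_3 = V_3·sin θ₁/V₁.
sin θ_3 = 568 × sin 10.9° / 326 = 0.3295.
θ_3 = arcsin 0.3295 = 19.24°.

19.2°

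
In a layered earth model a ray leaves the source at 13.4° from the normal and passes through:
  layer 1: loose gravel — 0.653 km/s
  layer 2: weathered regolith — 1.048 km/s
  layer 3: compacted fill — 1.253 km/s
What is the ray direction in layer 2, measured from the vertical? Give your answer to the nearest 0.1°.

21.8°

Ray parameter p = sin 13.4° / 0.653 = 3.5490e-01 s/km.
sin θ_2 = p·V_2 = 3.5490e-01 × 1.048 = 0.3719.
θ_2 = 21.83° from the vertical.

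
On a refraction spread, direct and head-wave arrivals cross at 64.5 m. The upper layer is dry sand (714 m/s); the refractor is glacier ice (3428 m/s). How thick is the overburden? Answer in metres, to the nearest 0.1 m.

26.1 m

h = (x_cross/2)·√((V₂−V₁)/(V₂+V₁)).
(V₂−V₁)/(V₂+V₁) = (3428−714)/(3428+714) = 0.6552; √ = 0.8095.
h = (64.5/2)·0.8095 = 26.11 m.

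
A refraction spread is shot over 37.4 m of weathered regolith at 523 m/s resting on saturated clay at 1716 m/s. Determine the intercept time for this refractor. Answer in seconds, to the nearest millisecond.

tᵢ = 2h·√(V₂²−V₁²)/(V₁V₂).
√(V₂²−V₁²) = √(1716²−523²) = 1634.4 m/s.
tᵢ = 2·37.4·1634.4/(523·1716) = 0.13622 s.

0.136 s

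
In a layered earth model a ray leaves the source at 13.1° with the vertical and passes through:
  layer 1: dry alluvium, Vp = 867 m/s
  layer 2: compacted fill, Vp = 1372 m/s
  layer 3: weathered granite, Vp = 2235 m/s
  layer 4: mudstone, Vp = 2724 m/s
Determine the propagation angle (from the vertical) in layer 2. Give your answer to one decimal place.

Ray parameter p = sin 13.1° / 867 = 2.6142e-04 s/m.
sin θ_2 = p·V_2 = 2.6142e-04 × 1372 = 0.3587.
θ_2 = 21.02° from the vertical.

21.0°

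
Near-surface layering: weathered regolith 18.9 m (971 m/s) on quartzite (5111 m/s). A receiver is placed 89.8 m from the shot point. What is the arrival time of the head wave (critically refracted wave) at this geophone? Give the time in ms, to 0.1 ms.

θ_c = arcsin(V₁/V₂) = arcsin(971/5111) = 10.95°, cos θ_c = 0.9818.
Intercept time tᵢ = 2h cos θ_c / V₁ = 2·18.9·0.9818/971 = 0.03822 s.
t = x/V₂ + tᵢ = 89.8/5111 + 0.03822 = 0.05579 s.

55.8 ms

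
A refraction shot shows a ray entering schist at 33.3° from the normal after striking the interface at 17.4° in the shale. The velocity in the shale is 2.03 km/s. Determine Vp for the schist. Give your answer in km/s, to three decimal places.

Snell's law: sin 17.4°/V₁ = sin 33.3°/V₂.
V₂ = V₁·sin 33.3°/sin 17.4° = 2.03 × 1.8359 = 3.727 km/s.

3.727 km/s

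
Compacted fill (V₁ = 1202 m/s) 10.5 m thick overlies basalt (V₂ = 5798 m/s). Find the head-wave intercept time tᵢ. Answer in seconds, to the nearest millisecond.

tᵢ = 2h·√(V₂²−V₁²)/(V₁V₂).
√(V₂²−V₁²) = √(5798²−1202²) = 5672.0 m/s.
tᵢ = 2·10.5·5672.0/(1202·5798) = 0.01709 s.

0.017 s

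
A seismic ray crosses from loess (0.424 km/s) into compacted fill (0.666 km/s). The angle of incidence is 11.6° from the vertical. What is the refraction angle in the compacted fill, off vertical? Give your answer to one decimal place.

18.4°

Snell's law: sin θ₂ = (V₂/V₁)·sin θ₁ = (0.666/0.424)·sin 11.6° = 0.3158.
θ₂ = arcsin 0.3158 = 18.41° from the normal.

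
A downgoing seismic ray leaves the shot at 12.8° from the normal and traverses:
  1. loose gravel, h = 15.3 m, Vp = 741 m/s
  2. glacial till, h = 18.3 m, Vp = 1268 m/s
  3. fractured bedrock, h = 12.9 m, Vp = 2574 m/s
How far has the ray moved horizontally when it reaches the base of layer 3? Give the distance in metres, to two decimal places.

26.52 m

Apply Snell's law at each interface; in layer i the horizontal offset is hᵢ·tan θᵢ.
Layer 1: θ = 12.80°; offset = 15.3·tan 12.80° = 3.4761 m.
Layer 2: sin θ = 1268·sin 12.8°/741 = 0.3791, θ = 22.28°; offset = 18.3·tan 22.28° = 7.4975 m.
Layer 3: sin θ = 2574·sin 12.8°/741 = 0.7696, θ = 50.32°; offset = 12.9·tan 50.32° = 15.5475 m.
Summing the layer offsets gives 26.5211 m.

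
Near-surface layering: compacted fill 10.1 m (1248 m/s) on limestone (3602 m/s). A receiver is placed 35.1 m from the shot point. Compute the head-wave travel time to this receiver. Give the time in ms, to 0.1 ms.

t = x/V₂ + 2h·√(V₂²−V₁²)/(V₁V₂).
√(V₂²−V₁²) = √(3602²−1248²) = 3378.9 m/s; delay term = 2·10.1·3378.9/(1248·3602) = 0.01518 s.
t = 35.1/3602 + 0.01518 = 0.02493 s.

24.9 ms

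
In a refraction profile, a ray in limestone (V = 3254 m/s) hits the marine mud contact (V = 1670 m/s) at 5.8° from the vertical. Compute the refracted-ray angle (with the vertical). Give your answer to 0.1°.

sin θ₁/V₁ = sin θ₂/V₂ ⇒ sin θ₂ = 1670·sin 5.8°/3254 = 1670·0.1011/3254 = 0.0519.
θ₂ = arcsin 0.0519 = 2.97° from the normal.

3.0°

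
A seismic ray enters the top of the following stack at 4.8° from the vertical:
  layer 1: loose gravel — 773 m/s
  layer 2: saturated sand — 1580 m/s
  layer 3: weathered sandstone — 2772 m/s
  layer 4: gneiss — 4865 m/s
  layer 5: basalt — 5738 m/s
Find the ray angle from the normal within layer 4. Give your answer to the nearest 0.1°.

Snell's law across each interface conserves sin θ / V, so sin θ_4 = V_4·sin θ₁/V₁.
sin θ_4 = 4865 × sin 4.8° / 773 = 0.5266.
θ_4 = 31.78° from the vertical.

31.8°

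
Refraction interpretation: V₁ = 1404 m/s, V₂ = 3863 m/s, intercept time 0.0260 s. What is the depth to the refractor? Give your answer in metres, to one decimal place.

θ_c = arcsin(1404/3863) = 21.31°; cos θ_c = 0.9316.
tᵢ = 2h cos θ_c/V₁ ⇒ h = tᵢ·V₁/(2 cos θ_c) = 0.026·1404/(2·0.9316) = 19.59 m.

19.6 m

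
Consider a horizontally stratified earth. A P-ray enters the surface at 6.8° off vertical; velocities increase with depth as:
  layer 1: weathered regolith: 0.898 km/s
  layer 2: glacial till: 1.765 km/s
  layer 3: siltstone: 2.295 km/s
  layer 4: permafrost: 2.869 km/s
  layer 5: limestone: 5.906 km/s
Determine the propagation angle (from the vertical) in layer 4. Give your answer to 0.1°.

Snell's law across each interface conserves sin θ / V, so sin θ_4 = V_4·sin θ₁/V₁.
sin θ_4 = 2.869 × sin 6.8° / 0.898 = 0.3783.
θ_4 = 22.23° from the vertical.

22.2°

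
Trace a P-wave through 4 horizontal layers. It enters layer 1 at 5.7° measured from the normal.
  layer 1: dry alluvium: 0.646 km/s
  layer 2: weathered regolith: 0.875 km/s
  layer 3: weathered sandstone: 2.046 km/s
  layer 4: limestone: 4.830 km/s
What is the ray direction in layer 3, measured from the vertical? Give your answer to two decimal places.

Snell's law across each interface conserves sin θ / V, so sin θ_3 = V_3·sin θ₁/V₁.
sin θ_3 = 2.046 × sin 5.7° / 0.646 = 0.3146.
θ_3 = 18.33° from the vertical.

18.33°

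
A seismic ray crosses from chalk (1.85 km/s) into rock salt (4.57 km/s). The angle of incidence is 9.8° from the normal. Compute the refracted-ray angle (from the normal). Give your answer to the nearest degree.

Snell's law: sin θ₂ = (V₂/V₁)·sin θ₁ = (4.57/1.85)·sin 9.8° = 0.4205.
θ₂ = sin⁻¹(0.4205) = 24.86° (from vertical).

25°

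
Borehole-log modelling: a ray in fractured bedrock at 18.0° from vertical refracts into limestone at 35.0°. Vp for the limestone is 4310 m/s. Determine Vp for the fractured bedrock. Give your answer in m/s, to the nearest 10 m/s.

2320 m/s

sin 18.0° = 0.3090; sin 35.0° = 0.5736.
V₁ = V₂·(sin θ₁/sin θ₂) = 4310·(0.3090/0.5736) = 2322.03 m/s.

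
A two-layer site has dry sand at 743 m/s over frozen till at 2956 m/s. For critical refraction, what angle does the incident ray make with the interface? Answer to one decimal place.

At critical incidence the refracted ray runs along the interface (θ₂ = 90°), so sin θ_c = V₁/V₂.
θ_c = arcsin(743/2956) = arcsin 0.2514 = 14.56°.
Measured from the interface: 90° − 14.56° = 75.44°.

75.4°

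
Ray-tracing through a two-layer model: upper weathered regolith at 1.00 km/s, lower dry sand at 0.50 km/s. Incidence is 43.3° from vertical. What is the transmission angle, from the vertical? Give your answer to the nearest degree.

sin θ₁/V₁ = sin θ₂/V₂ ⇒ sin θ₂ = 0.50·sin 43.3°/1.00 = 0.50·0.6858/1.00 = 0.3429.
θ₂ = sin⁻¹(0.3429) = 20.05° (from vertical).

20°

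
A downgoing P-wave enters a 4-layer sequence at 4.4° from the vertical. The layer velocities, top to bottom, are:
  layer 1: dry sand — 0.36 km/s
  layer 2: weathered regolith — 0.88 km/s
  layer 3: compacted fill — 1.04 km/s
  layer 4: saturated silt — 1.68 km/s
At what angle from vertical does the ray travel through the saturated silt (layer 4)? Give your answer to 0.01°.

20.98°

Snell's law across each interface conserves sin θ / V, so sin θ_4 = V_4·sin θ₁/V₁.
sin θ_4 = 1.68 × sin 4.4° / 0.36 = 0.3580.
θ_4 = 20.98° from the vertical.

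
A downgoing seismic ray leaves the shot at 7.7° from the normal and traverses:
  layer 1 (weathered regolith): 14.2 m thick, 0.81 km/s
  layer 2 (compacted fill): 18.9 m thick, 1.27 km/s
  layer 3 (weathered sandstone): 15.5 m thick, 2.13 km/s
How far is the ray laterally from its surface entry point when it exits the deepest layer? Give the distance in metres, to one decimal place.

11.8 m

Ray parameter p = sin 7.7° / 0.81 km/s = 1.6542e-01 s/km.
Layer 1: θ = 7.70°; offset = 14.2·tan 7.70° = 1.920 m.
Layer 2: sin θ = p·1.27 = 0.2101 → θ = 12.13°; offset = 18.9·tan 12.13° = 4.061 m.
Layer 3: sin θ = p·2.13 = 0.3523 → θ = 20.63°; offset = 15.5·tan 20.63° = 5.835 m.
Σ offsets = 11.816 m.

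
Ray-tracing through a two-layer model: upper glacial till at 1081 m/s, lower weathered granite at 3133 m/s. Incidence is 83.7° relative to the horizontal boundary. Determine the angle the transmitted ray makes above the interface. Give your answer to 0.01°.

71.46°

Angle from the normal: 90° − 83.7° = 6.3°.
Snell's law: sin θ₂ = (V₂/V₁)·sin θ₁ = (3133/1081)·sin 6.3° = 0.3180.
θ₂ = arcsin 0.3180 = 18.54° from the normal.
From the interface: 90° − 18.54° = 71.46°.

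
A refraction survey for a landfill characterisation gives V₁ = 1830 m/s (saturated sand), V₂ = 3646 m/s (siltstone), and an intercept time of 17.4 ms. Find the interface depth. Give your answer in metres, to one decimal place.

18.4 m

h = tᵢ·V₁·V₂ / (2·√(V₂²−V₁²)).
√(V₂²−V₁²) = √(3646² − 1830²) = 3153.5 m/s.
h = 0.0174 s × 1830 × 3646 / (2 × 3153.5) = 18.41 m.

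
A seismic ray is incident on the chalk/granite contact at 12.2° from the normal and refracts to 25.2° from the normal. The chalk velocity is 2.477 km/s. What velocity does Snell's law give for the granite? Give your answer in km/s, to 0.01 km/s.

Snell's law: sin 12.2°/V₁ = sin 25.2°/V₂.
V₂ = V₁·sin 25.2°/sin 12.2° = 2.477 × 2.0148 = 4.99 km/s.

4.99 km/s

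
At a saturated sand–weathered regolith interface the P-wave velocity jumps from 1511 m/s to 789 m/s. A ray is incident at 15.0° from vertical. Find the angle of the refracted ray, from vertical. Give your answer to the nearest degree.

8°

sin θ₁/V₁ = sin θ₂/V₂ ⇒ sin θ₂ = 789·sin 15.0°/1511 = 789·0.2588/1511 = 0.1351.
θ₂ = arcsin 0.1351 = 7.77° from the normal.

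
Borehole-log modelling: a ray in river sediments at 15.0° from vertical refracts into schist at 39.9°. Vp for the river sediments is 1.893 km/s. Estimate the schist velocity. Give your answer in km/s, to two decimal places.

4.69 km/s

Snell's law: sin 15.0°/V₁ = sin 39.9°/V₂.
V₂ = V₁·sin 39.9°/sin 15.0° = 1.893 × 2.4784 = 4.69 km/s.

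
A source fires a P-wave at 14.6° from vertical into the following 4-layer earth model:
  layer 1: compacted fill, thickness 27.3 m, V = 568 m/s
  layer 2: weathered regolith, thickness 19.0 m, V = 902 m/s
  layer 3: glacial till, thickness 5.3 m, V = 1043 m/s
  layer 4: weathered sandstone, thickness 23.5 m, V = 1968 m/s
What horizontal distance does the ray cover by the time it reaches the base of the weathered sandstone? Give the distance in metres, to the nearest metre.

60 m

Apply Snell's law at each interface; in layer i the horizontal offset is hᵢ·tan θᵢ.
Layer 1: θ = 14.60°; offset = 27.3·tan 14.60° = 7.111 m.
Layer 2: sin θ = 902·sin 14.6°/568 = 0.4003, θ = 23.60°; offset = 19.0·tan 23.60° = 8.300 m.
Layer 3: sin θ = 1043·sin 14.6°/568 = 0.4629, θ = 27.57°; offset = 5.3·tan 27.57° = 2.768 m.
Layer 4: sin θ = 1968·sin 14.6°/568 = 0.8734, θ = 60.85°; offset = 23.5·tan 60.85° = 42.139 m.
Summing the layer offsets gives 60.317 m.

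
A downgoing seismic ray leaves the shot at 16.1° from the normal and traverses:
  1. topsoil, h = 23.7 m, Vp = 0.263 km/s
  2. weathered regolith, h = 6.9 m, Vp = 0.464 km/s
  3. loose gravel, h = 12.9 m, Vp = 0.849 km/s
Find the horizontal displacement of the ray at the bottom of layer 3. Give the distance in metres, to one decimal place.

36.6 m

p = sin θ₁/V₁ = sin 16.1°/0.263 = 1.0544e+00 s/km is conserved through the stack.
Layer 1: θ = 16.10°; offset = 23.7·tan 16.10° = 6.841 m.
Layer 2: sin θ = p·0.464 = 0.4893 → θ = 29.29°; offset = 6.9·tan 29.29° = 3.871 m.
Layer 3: sin θ = p·0.849 = 0.8952 → θ = 63.54°; offset = 12.9·tan 63.54° = 25.913 m.
Σ offsets = 36.625 m.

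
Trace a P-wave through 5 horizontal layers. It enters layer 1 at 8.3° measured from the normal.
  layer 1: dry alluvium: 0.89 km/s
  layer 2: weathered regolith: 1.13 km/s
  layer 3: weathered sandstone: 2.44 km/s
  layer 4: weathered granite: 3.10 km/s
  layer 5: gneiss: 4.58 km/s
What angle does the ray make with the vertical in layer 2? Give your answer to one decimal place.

10.6°

Snell's law across each interface conserves sin θ / V, so sin θ_2 = V_2·sin θ₁/V₁.
sin θ_2 = 1.13 × sin 8.3° / 0.89 = 0.1833.
θ_2 = 10.56° from the vertical.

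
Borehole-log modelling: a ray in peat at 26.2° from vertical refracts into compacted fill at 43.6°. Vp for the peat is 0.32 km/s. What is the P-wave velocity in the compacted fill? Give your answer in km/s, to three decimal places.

0.500 km/s

Snell's law: sin 26.2°/V₁ = sin 43.6°/V₂.
V₂ = V₁·sin 43.6°/sin 26.2° = 0.32 × 1.5620 = 0.500 km/s.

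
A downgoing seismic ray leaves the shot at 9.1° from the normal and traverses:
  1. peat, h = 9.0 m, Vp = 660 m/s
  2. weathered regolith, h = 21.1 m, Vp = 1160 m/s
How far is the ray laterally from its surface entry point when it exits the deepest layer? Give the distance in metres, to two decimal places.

Apply Snell's law at each interface; in layer i the horizontal offset is hᵢ·tan θᵢ.
Layer 1: θ = 9.10°; offset = 9.0·tan 9.10° = 1.4416 m.
Layer 2: sin θ = 1160·sin 9.1°/660 = 0.2780, θ = 16.14°; offset = 21.1·tan 16.14° = 6.1059 m.
Total horizontal offset = 7.5475 m.

7.55 m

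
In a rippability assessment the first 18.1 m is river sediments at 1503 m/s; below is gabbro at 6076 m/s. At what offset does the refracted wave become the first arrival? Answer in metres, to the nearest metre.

θ_c = arcsin(1503/6076) = 14.32°, so cos θ_c = 0.9689 and tᵢ = 2h cos θ_c/V₁ = 0.0233 s.
At crossover x/V₁ = x/V₂ + tᵢ ⇒ x = tᵢ/(1/V₁ − 1/V₂) = 0.02334/(6.6534e-04 − 1.6458e-04) = 46.60 m.

47 m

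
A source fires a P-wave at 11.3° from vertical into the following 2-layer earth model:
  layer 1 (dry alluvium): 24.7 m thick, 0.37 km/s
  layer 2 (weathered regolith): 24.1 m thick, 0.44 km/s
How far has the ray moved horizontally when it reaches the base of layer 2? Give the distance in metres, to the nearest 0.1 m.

10.7 m

Apply Snell's law at each interface; in layer i the horizontal offset is hᵢ·tan θᵢ.
Layer 1: θ = 11.30°; offset = 24.7·tan 11.30° = 4.936 m.
Layer 2: sin θ = 0.44·sin 11.3°/0.37 = 0.2330, θ = 13.47°; offset = 24.1·tan 13.47° = 5.775 m.
Summing the layer offsets gives 10.710 m.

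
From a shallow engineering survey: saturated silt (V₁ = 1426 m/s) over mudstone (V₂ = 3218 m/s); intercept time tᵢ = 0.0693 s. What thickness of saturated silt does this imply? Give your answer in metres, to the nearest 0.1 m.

55.1 m

θ_c = arcsin(1426/3218) = 26.30°; cos θ_c = 0.8965.
tᵢ = 2h cos θ_c/V₁ ⇒ h = tᵢ·V₁/(2 cos θ_c) = 0.0693·1426/(2·0.8965) = 55.12 m.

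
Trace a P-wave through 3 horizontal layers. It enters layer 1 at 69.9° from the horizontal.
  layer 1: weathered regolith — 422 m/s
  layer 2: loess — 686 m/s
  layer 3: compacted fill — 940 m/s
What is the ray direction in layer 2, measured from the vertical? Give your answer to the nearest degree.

34°

From the normal: θ₁ = 90° − 69.9° = 20.1°.
Snell's law across each interface conserves sin θ / V, so sin θ_2 = V_2·sin θ₁/V₁.
sin θ_2 = 686 × sin 20.1° / 422 = 0.5587.
θ_2 = arcsin 0.5587 = 33.96°.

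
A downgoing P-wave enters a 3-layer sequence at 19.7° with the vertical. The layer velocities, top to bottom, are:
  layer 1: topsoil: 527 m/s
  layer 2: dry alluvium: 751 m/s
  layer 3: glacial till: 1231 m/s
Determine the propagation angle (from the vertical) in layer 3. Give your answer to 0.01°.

51.94°

Snell's law across each interface conserves sin θ / V, so sin θ_3 = V_3·sin θ₁/V₁.
sin θ_3 = 1231 × sin 19.7° / 527 = 0.7874.
θ_3 = arcsin 0.7874 = 51.94°.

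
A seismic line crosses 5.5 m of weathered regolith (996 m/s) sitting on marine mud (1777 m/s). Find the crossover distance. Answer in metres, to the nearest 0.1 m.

20.7 m

x_cross = 2h·√((V₂+V₁)/(V₂−V₁)).
(V₂+V₁)/(V₂−V₁) = (1777+996)/(1777−996) = 3.5506; √ = 1.8843.
x_cross = 2·5.5·1.8843 = 20.73 m.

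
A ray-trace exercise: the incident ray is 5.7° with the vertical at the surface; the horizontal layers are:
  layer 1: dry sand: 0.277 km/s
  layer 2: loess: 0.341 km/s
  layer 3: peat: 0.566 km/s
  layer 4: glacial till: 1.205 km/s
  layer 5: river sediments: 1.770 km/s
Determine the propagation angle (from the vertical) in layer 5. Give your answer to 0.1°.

39.4°

Ray parameter p = sin 5.7° / 0.277 = 3.5856e-01 s/km.
sin θ_5 = p·V_5 = 3.5856e-01 × 1.770 = 0.6346.
θ_5 = arcsin 0.6346 = 39.39°.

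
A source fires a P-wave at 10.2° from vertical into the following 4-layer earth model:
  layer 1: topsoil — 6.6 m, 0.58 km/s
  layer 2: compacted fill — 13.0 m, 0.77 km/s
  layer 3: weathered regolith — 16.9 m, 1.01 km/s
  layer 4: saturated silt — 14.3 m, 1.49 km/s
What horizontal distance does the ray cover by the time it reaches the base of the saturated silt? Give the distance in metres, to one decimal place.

17.1 m

p = sin θ₁/V₁ = sin 10.2°/0.58 = 3.0532e-01 s/km is conserved through the stack.
Layer 1: θ = 10.20°; offset = 6.6·tan 10.20° = 1.188 m.
Layer 2: sin θ = p·0.77 = 0.2351 → θ = 13.60°; offset = 13.0·tan 13.60° = 3.144 m.
Layer 3: sin θ = p·1.01 = 0.3084 → θ = 17.96°; offset = 16.9·tan 17.96° = 5.478 m.
Layer 4: sin θ = p·1.49 = 0.4549 → θ = 27.06°; offset = 14.3·tan 27.06° = 7.305 m.
Total horizontal offset = 17.115 m.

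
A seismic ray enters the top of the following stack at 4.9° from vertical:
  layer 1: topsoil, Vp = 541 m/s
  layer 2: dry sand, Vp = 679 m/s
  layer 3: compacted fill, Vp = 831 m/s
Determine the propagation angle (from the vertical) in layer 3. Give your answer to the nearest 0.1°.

7.5°

Snell's law across each interface conserves sin θ / V, so sin θ_3 = V_3·sin θ₁/V₁.
sin θ_3 = 831 × sin 4.9° / 541 = 0.1312.
θ_3 = 7.54° from the vertical.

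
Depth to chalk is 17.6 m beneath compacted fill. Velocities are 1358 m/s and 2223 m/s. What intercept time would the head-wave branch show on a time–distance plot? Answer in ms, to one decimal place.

θ_c = arcsin(V₁/V₂) = arcsin(1358/2223) = 37.65°; cos θ_c = 0.7917.
tᵢ = 2h·cos θ_c / V₁ = 2·17.6·0.7917 / 1358 = 0.02052 s.

20.5 ms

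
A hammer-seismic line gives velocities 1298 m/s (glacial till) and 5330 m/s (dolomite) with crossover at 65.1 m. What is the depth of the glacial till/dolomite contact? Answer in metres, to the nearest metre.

25 m

h = (x_cross/2)·√((V₂−V₁)/(V₂+V₁)).
(V₂−V₁)/(V₂+V₁) = (5330−1298)/(5330+1298) = 0.6083; √ = 0.7800.
h = (65.1/2)·0.7800 = 25.39 m.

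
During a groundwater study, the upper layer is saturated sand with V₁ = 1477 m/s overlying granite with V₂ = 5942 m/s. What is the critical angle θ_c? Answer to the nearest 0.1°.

Critical incidence: sin θ_c = V₁/V₂ = 1477/5942 = 0.2486.
θ_c = arcsin 0.2486 = 14.39°.

14.4°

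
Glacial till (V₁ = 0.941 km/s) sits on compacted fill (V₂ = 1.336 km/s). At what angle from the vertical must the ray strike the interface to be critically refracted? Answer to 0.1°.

Critical incidence: sin θ_c = V₁/V₂ = 0.941/1.336 = 0.7043.
θ_c = arcsin 0.7043 = 44.78°.

44.8°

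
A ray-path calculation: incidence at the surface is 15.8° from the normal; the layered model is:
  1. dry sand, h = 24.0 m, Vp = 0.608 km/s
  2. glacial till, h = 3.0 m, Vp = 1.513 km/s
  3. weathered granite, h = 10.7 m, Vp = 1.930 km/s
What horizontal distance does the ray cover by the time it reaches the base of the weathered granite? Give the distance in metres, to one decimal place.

27.9 m

Apply Snell's law at each interface; in layer i the horizontal offset is hᵢ·tan θᵢ.
Layer 1: θ = 15.80°; offset = 24.0·tan 15.80° = 6.791 m.
Layer 2: sin θ = 1.513·sin 15.8°/0.608 = 0.6776, θ = 42.65°; offset = 3.0·tan 42.65° = 2.764 m.
Layer 3: sin θ = 1.930·sin 15.8°/0.608 = 0.8643, θ = 59.80°; offset = 10.7·tan 59.80° = 18.387 m.
Total horizontal offset = 27.943 m.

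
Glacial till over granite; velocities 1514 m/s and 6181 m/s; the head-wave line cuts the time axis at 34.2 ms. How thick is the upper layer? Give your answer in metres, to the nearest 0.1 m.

26.7 m

h = tᵢ·V₁·V₂ / (2·√(V₂²−V₁²)).
√(V₂²−V₁²) = √(6181² − 1514²) = 5992.7 m/s.
h = 0.0342 s × 1514 × 6181 / (2 × 5992.7) = 26.70 m.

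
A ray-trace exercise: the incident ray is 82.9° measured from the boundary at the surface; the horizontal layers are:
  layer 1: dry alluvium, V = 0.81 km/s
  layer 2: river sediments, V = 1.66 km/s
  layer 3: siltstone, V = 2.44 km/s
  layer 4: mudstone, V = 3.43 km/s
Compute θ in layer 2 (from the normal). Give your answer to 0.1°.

14.7°

From the normal: θ₁ = 90° − 82.9° = 7.1°.
Ray parameter p = sin 7.1° / 0.81 = 1.5259e-01 s/km.
sin θ_2 = p·V_2 = 1.5259e-01 × 1.66 = 0.2533.
θ_2 = 14.67° from the vertical.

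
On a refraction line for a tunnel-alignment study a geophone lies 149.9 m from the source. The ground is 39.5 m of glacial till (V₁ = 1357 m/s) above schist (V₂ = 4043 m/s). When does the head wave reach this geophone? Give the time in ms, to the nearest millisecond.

92 ms

t = x/V₂ + 2h·√(V₂²−V₁²)/(V₁V₂).
√(V₂²−V₁²) = √(4043²−1357²) = 3808.5 m/s; delay term = 2·39.5·3808.5/(1357·4043) = 0.05484 s.
t = 149.9/4043 + 0.05484 = 0.09192 s.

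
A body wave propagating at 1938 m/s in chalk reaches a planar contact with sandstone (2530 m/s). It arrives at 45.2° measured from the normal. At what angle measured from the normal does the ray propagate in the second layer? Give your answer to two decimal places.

67.87°

Snell's law: sin θ₂ = (V₂/V₁)·sin θ₁ = (2530/1938)·sin 45.2° = 0.9263.
θ₂ = sin⁻¹(0.9263) = 67.87° (from vertical).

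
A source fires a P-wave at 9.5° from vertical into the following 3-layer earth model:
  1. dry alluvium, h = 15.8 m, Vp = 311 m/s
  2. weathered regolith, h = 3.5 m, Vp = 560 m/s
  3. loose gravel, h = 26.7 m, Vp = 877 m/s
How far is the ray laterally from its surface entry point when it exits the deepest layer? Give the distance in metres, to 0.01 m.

17.77 m

Ray parameter p = sin 9.5° / 311 m/s = 5.3070e-04 s/m.
Layer 1: θ = 9.50°; offset = 15.8·tan 9.50° = 2.6440 m.
Layer 2: sin θ = p·560 = 0.2972 → θ = 17.29°; offset = 3.5·tan 17.29° = 1.0894 m.
Layer 3: sin θ = p·877 = 0.4654 → θ = 27.74°; offset = 26.7·tan 27.74° = 14.0402 m.
Σ offsets = 17.7736 m.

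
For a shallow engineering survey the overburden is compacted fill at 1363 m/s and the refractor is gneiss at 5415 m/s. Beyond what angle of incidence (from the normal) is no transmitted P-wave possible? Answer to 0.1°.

14.6°

At critical incidence the refracted ray runs along the interface (θ₂ = 90°), so sin θ_c = V₁/V₂.
θ_c = arcsin(1363/5415) = arcsin 0.2517 = 14.58°.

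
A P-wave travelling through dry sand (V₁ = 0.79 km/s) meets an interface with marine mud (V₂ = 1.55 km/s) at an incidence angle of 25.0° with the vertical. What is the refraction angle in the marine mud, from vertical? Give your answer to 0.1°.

Snell's law: sin θ₂ = (V₂/V₁)·sin θ₁ = (1.55/0.79)·sin 25.0° = 0.8292.
θ₂ = sin⁻¹(0.8292) = 56.02° (from vertical).

56.0°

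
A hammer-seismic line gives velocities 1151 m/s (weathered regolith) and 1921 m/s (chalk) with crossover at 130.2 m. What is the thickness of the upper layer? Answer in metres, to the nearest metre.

h = (x_cross/2)·√((V₂−V₁)/(V₂+V₁)).
(V₂−V₁)/(V₂+V₁) = (1921−1151)/(1921+1151) = 0.2507; √ = 0.5007.
h = (130.2/2)·0.5007 = 32.59 m.

33 m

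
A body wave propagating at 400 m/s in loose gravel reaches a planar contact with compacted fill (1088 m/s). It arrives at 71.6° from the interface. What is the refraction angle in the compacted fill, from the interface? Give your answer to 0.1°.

30.8°

Angle from the normal: 90° − 71.6° = 18.4°.
Snell's law: sin θ₂ = (V₂/V₁)·sin θ₁ = (1088/400)·sin 18.4° = 0.8586.
θ₂ = arcsin 0.8586 = 59.16° from the normal.
From the interface: 90° − 59.16° = 30.84°.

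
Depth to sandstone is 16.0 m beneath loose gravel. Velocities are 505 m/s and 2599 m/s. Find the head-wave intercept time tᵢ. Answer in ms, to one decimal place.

62.2 ms

tᵢ = 2h·√(V₂²−V₁²)/(V₁V₂).
√(V₂²−V₁²) = √(2599²−505²) = 2549.5 m/s.
tᵢ = 2·16.0·2549.5/(505·2599) = 0.06216 s.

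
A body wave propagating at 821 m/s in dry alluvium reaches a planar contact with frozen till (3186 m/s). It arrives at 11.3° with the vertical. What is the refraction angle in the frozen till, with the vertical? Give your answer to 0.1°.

49.5°

sin θ₁/V₁ = sin θ₂/V₂ ⇒ sin θ₂ = 3186·sin 11.3°/821 = 3186·0.1959/821 = 0.7604.
θ₂ = sin⁻¹(0.7604) = 49.50° (from vertical).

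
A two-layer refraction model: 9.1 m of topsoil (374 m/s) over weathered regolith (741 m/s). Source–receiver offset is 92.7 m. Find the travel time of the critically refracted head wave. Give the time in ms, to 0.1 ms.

167.1 ms

t = x/V₂ + 2h·√(V₂²−V₁²)/(V₁V₂).
√(V₂²−V₁²) = √(741²−374²) = 639.7 m/s; delay term = 2·9.1·639.7/(374·741) = 0.04201 s.
t = 92.7/741 + 0.04201 = 0.16711 s.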